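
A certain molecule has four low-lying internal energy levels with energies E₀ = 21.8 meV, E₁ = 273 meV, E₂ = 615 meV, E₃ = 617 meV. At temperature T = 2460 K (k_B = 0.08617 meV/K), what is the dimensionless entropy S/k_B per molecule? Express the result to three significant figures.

k_BT = 0.08617 × 2460 K = 211.98 meV.
Eᵢ/kT = 0.10284, 1.2879, 2.9012, 2.9107.
Z = Σ e^(−Eᵢ/kT) = e^(−0.10284) + e^(−1.2879) + e^(−2.9012) + e^(−2.9107) = 0.90227 + 0.27585 + 0.054957 + 0.054438 = 1.2875.
⟨E⟩ = Σ EᵢPᵢ = 126.11 meV.
S/k_B = ln Z + ⟨E⟩/kT = ln(1.2875) + 126.11/211.98 = 0.25270 + 0.59491 = 0.848.

0.848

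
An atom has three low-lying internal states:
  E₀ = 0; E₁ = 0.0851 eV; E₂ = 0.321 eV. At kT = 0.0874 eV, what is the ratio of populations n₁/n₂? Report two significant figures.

15

n₁/n₂ = exp[−(E₁−E₂)/kT] = exp(−(-0.2359 eV)/(0.0874 eV)) = exp(2.699) = 15.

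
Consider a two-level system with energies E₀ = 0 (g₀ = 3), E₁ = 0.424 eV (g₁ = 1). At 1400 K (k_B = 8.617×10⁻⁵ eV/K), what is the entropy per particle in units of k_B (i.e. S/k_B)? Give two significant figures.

1.1

k_BT = 8.617×10⁻⁵ × 1400 K = 0.1206 eV.
Eᵢ/kT = 0, 3.516.
Z = Σ gᵢe^(−Eᵢ/kT) = 3·e^(−0) + 1·e^(−3.516) = 3.000 + 0.02972 = 3.030.
⟨E⟩ = Σ EᵢPᵢ = 0.004159 eV.
S/k_B = ln Z + ⟨E⟩/kT = ln(3.030) + 0.004159/0.1206 = 1.109 + 0.03449 = 1.1.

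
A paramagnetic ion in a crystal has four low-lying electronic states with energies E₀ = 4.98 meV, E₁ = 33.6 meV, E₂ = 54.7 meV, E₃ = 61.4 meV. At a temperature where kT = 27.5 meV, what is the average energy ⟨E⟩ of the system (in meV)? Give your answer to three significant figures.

Eᵢ/kT = 0.18109, 1.2218, 1.9891, 2.2327.
Z = Σ e^(−Eᵢ/kT) = e^(−0.18109) + e^(−1.2218) + e^(−1.9891) + e^(−2.2327) = 0.83436 + 0.29470 + 0.13682 + 0.10724 = 1.3731.
⟨E⟩ = Σ Eᵢ e^(−Eᵢ/kT) / Z = (4.98·0.83436 + 33.6·0.29470 + 54.7·0.13682 + 61.4·0.10724) / 1.3731 = 20.5 meV.

20.5 meV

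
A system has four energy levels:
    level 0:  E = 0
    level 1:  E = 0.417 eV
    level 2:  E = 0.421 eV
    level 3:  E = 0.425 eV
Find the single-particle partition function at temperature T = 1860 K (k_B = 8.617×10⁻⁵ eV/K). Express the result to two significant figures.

Z = 1.2

k_BT = 8.617×10⁻⁵ × 1860 K = 0.1603 eV.
Eᵢ/kT = 0, 2.601, 2.626, 2.651.
Z = Σ e^(−Eᵢ/kT) = e^(−0) + e^(−2.601) + e^(−2.626) + e^(−2.651) = 1.000 + 0.07420 + 0.07237 + 0.07058 = 1.217.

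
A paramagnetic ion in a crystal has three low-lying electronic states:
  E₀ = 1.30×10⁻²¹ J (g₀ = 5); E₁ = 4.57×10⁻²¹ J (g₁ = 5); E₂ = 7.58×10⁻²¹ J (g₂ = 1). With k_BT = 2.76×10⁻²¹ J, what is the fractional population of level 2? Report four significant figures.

Eᵢ/kT = 0.471014, 1.65580, 2.74638.
Z = Σ gᵢe^(−Eᵢ/kT) = 5·e^(−0.471014) + 5·e^(−1.65580) + 1·e^(−2.74638) = 3.12184 + 0.954696 + 0.0641597 = 4.14070.
P₂ = g₂ e^(−E₂/kT) / Z = 0.0641597/4.14070 = 0.01549.

0.01549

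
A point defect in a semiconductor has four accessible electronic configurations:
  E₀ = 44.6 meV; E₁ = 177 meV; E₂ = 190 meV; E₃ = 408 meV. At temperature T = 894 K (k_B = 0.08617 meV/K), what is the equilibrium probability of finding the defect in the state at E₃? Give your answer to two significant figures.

k_BT = 0.08617 × 894 K = 77.04 meV.
Eᵢ/kT = 0.5789, 2.298, 2.466, 5.296.
Z = Σ e^(−Eᵢ/kT) = e^(−0.5789) + e^(−2.298) + e^(−2.466) + e^(−5.296) = 0.5605 + 0.1005 + 0.08492 + 0.005012 = 0.7509.
P₃ = e^(−E₃/kT) / Z = 0.005012/0.7509 = 0.0067.

0.0067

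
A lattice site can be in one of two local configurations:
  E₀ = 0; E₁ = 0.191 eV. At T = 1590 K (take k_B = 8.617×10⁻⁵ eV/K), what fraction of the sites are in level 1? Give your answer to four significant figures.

0.1988

k_BT = 8.617×10⁻⁵ × 1590 K = 0.137010 eV.
Eᵢ/kT = 0, 1.39406.
Z = Σ e^(−Eᵢ/kT) = e^(−0) + e^(−1.39406) = 1.00000 + 0.248066 = 1.24807.
P₁ = e^(−E₁/kT) / Z = 0.248066/1.24807 = 0.1988.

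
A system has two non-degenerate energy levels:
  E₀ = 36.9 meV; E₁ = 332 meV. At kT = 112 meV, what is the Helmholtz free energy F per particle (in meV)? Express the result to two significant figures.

29 meV

Eᵢ/kT = 0.3295, 2.964.
Z = Σ e^(−Eᵢ/kT) = e^(−0.3295) + e^(−2.964) = 0.7193 + 0.05161 = 0.7709.
F = −kT ln Z = −112 × ln(0.7709) = −112 × -0.2602 = 29 meV.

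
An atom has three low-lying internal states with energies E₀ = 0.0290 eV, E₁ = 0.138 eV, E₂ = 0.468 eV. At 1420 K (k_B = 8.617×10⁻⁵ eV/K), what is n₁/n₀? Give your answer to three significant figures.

0.410

k_BT = 8.617×10⁻⁵ × 1420 K = 0.12236 eV.
n₁/n₀ = exp[−(E₁−E₀)/kT] = exp(−(0.1090 eV)/(0.12236 eV)) = exp(-0.89081) = 0.410.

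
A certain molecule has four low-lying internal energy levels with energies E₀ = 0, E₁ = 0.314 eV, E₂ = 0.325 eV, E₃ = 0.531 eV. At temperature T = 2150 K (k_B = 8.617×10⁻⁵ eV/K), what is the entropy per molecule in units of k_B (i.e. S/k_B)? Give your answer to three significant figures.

0.896

k_BT = 8.617×10⁻⁵ × 2150 K = 0.18527 eV.
Eᵢ/kT = 0, 1.6948, 1.7542, 2.8661.
Z = Σ e^(−Eᵢ/kT) = e^(−0) + e^(−1.6948) + e^(−1.7542) + e^(−2.8661) = 1.0000 + 0.18364 + 0.17305 + 0.056920 = 1.4136.
⟨E⟩ = Σ EᵢPᵢ = 0.10196 eV.
S/k_B = ln Z + ⟨E⟩/kT = ln(1.4136) + 0.10196/0.18527 = 0.34614 + 0.55033 = 0.896.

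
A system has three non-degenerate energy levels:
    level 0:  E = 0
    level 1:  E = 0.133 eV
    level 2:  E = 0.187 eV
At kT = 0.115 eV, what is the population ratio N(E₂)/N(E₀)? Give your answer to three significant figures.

0.197

n₂/n₀ = exp[−(E₂−E₀)/kT] = exp(−(0.187 eV)/(0.115 eV)) = exp(-1.6261) = 0.197.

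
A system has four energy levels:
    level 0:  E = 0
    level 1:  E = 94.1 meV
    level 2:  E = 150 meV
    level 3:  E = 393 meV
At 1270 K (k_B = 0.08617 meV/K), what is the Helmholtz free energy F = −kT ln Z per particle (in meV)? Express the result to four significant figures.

-58.37 meV

k_BT = 0.08617 × 1270 K = 109.436 meV.
Eᵢ/kT = 0, 0.859863, 1.37066, 3.59114.
Z = Σ e^(−Eᵢ/kT) = e^(−0) + e^(−0.859863) + e^(−1.37066) + e^(−3.59114) = 1.00000 + 0.423220 + 0.253939 + 0.0275669 = 1.70473.
F = −kT ln Z = −109.436 × ln(1.70473) = −109.436 × 0.533407 = -58.37 meV.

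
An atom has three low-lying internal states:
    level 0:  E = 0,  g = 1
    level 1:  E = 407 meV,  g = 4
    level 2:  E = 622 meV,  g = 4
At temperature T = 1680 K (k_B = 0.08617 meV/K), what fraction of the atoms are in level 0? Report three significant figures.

0.772

k_BT = 0.08617 × 1680 K = 144.77 meV.
Eᵢ/kT = 0, 2.8114, 4.2965.
Z = Σ gᵢe^(−Eᵢ/kT) = 1·e^(−0) + 4·e^(−2.8114) + 4·e^(−4.2965) = 1.0000 + 0.24048 + 0.054465 = 1.2949.
P₀ = g₀ e^(−E₀/kT) / Z = 1.0000/1.2949 = 0.772.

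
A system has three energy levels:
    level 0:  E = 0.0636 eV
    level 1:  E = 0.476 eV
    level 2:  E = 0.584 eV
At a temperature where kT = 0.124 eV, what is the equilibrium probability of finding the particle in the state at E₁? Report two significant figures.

Eᵢ/kT = 0.5129, 3.839, 4.710.
Z = Σ e^(−Eᵢ/kT) = e^(−0.5129) + e^(−3.839) + e^(−4.710) = 0.5988 + 0.02152 + 0.009005 = 0.6293.
P₁ = e^(−E₁/kT) / Z = 0.02152/0.6293 = 0.034.

0.034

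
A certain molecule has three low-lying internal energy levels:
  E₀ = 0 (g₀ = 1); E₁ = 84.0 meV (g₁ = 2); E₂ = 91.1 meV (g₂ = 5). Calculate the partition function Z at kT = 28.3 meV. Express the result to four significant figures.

Z = 1.303

Eᵢ/kT = 0, 2.96820, 3.21908.
Z = Σ gᵢe^(−Eᵢ/kT) = 1·e^(−0) + 2·e^(−2.96820) + 5·e^(−3.21908) = 1.00000 + 0.102791 + 0.199959 = 1.30275.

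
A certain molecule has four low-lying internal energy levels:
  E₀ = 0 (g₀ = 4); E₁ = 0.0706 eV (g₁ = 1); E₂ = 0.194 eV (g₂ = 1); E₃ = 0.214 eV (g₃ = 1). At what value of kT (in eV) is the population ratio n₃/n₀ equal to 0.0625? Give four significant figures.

0.1544 eV

n₃/n₀ = (g₃/g₀) exp[−(E₃−E₀)/kT] = 0.0625.
⇒ (E₃−E₀)/kT = ln((1/4)/0.0625) = ln(4.00000) = 1.38629.
kT = 0.214 eV / 1.38629 = 0.1544 eV.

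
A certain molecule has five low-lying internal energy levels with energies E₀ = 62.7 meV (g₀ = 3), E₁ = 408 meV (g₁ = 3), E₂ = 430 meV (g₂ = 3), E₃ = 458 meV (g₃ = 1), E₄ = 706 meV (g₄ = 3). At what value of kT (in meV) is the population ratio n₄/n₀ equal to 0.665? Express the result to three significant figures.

1580 meV

n₄/n₀ = (g₄/g₀) exp[−(E₄−E₀)/kT] = 0.665.
⇒ (E₄−E₀)/kT = ln((3/3)/0.665) = ln(1.5038) = 0.40800.
kT = 643.3 meV / 0.40800 = 1580 meV.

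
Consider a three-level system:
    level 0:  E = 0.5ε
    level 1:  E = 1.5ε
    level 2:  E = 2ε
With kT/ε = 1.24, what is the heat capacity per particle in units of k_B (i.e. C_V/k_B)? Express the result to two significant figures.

0.25

Eᵢ/kT = 0.4032, 1.210, 1.613.
Z = Σ e^(−Eᵢ/kT) = e^(−0.4032) + e^(−1.210) + e^(−1.613) = 0.6682 + 0.2982 + 0.1993 = 1.166.
⟨E⟩ = 1.012 ε, ⟨E²⟩ = 1.402 ε².
C_V/k_B = (⟨E²⟩ − ⟨E⟩²)/(kT)² = (1.402 − 1.024)/1.538 = 0.25.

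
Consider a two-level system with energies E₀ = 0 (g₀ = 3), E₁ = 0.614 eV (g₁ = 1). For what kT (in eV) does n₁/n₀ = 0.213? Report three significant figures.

1.37 eV

n₁/n₀ = (g₁/g₀) exp[−(E₁−E₀)/kT] = 0.213.
⇒ (E₁−E₀)/kT = ln((1/3)/0.213) = ln(1.5649) = 0.44782.
kT = 0.614 eV / 0.44782 = 1.37 eV.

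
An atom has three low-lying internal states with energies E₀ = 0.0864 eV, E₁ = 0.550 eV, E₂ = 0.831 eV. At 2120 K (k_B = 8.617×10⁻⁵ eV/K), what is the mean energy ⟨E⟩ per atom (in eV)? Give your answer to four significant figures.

0.1314 eV

k_BT = 8.617×10⁻⁵ × 2120 K = 0.182680 eV.
Eᵢ/kT = 0.472958, 3.01073, 4.54894.
Z = Σ e^(−Eᵢ/kT) = e^(−0.472958) + e^(−3.01073) + e^(−4.54894) = 0.623156 + 0.0492557 + 0.0105784 = 0.682990.
⟨E⟩ = Σ Eᵢ e^(−Eᵢ/kT) / Z = (0.0864·0.623156 + 0.550·0.0492557 + 0.831·0.0105784) / 0.682990 = 0.1314 eV.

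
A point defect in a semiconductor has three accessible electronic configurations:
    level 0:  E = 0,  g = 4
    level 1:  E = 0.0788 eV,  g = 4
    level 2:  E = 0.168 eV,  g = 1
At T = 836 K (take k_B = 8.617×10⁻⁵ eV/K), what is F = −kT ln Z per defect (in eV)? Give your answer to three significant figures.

-0.122 eV

k_BT = 8.617×10⁻⁵ × 836 K = 0.072038 eV.
Eᵢ/kT = 0, 1.0939, 2.3321.
Z = Σ gᵢe^(−Eᵢ/kT) = 4·e^(−0) + 4·e^(−1.0939) + 1·e^(−2.3321) = 4.0000 + 1.3396 + 0.097092 = 5.4367.
F = −kT ln Z = −0.072038 × ln(5.4367) = −0.072038 × 1.6932 = -0.122 eV.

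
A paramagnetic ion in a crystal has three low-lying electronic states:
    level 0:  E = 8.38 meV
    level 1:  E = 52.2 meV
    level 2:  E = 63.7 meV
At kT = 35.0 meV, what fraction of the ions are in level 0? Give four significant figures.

Eᵢ/kT = 0.239429, 1.49143, 1.82000.
Z = Σ e^(−Eᵢ/kT) = e^(−0.239429) + e^(−1.49143) + e^(−1.82000) = 0.787077 + 0.225051 + 0.162026 = 1.17415.
P₀ = e^(−E₀/kT) / Z = 0.787077/1.17415 = 0.6703.

0.6703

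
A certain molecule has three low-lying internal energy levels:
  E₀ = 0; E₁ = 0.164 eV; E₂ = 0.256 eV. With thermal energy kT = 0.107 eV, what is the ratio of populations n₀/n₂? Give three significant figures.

n₀/n₂ = exp[−(E₀−E₂)/kT] = exp(−(-0.256 eV)/(0.107 eV)) = exp(2.3925) = 10.9.

10.9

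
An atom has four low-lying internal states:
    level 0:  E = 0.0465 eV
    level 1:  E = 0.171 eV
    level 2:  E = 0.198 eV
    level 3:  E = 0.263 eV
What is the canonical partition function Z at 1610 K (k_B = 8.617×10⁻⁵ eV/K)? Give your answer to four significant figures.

Z = 1.397

k_BT = 8.617×10⁻⁵ × 1610 K = 0.138734 eV.
Eᵢ/kT = 0.335174, 1.23257, 1.42719, 1.89571.
Z = Σ e^(−Eᵢ/kT) = e^(−0.335174) + e^(−1.23257) + e^(−1.42719) + e^(−1.89571) = 0.715214 + 0.291542 + 0.239982 + 0.150212 = 1.39695.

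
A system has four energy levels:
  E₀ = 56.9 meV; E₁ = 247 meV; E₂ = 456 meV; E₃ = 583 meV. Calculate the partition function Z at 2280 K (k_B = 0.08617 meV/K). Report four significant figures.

Z = 1.183

k_BT = 0.08617 × 2280 K = 196.468 meV.
Eᵢ/kT = 0.289615, 1.25720, 2.32099, 2.96740.
Z = Σ e^(−Eᵢ/kT) = e^(−0.289615) + e^(−1.25720) + e^(−2.32099) + e^(−2.96740) = 0.748552 + 0.284449 + 0.0981763 + 0.0514369 = 1.18261.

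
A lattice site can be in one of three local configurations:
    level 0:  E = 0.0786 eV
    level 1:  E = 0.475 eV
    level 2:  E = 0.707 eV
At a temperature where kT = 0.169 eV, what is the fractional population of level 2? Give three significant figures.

0.0217

Eᵢ/kT = 0.46509, 2.8107, 4.1834.
Z = Σ e^(−Eᵢ/kT) = e^(−0.46509) + e^(−2.8107) + e^(−4.1834) = 0.62808 + 0.060163 + 0.015247 = 0.70349.
P₂ = e^(−E₂/kT) / Z = 0.015247/0.70349 = 0.0217.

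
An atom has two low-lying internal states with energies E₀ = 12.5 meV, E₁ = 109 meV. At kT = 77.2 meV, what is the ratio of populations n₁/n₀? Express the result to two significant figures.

n₁/n₀ = exp[−(E₁−E₀)/kT] = exp(−(96.5 meV)/(77.2 meV)) = exp(-1.250) = 0.29.

0.29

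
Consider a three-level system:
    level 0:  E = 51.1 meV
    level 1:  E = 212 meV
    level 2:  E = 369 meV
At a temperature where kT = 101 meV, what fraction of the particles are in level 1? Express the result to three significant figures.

Eᵢ/kT = 0.50594, 2.0990, 3.6535.
Z = Σ e^(−Eᵢ/kT) = e^(−0.50594) + e^(−2.0990) + e^(−3.6535) = 0.60294 + 0.12258 + 0.025900 = 0.75142.
P₁ = e^(−E₁/kT) / Z = 0.12258/0.75142 = 0.163.

0.163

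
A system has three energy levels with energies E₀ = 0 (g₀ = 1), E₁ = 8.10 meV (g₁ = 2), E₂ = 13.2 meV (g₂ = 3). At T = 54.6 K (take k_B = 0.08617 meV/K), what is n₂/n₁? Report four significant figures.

k_BT = 0.08617 × 54.6 K = 4.70488 meV.
n₂/n₁ = (g₂/g₁) exp[−(E₂−E₁)/kT] = (3/2) × exp(−(5.10 meV)/(4.70488 meV)) = (3/2) × exp(-1.08398) = 0.5074.

0.5074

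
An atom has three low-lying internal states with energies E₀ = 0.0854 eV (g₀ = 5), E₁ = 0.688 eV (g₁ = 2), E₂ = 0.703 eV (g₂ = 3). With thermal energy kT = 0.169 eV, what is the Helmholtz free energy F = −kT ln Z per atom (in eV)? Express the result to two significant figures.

-0.19 eV

Eᵢ/kT = 0.5053, 4.071, 4.160.
Z = Σ gᵢe^(−Eᵢ/kT) = 5·e^(−0.5053) + 2·e^(−4.071) + 3·e^(−4.160) = 3.017 + 0.03412 + 0.04682 = 3.098.
F = −kT ln Z = −0.169 × ln(3.098) = −0.169 × 1.131 = -0.19 eV.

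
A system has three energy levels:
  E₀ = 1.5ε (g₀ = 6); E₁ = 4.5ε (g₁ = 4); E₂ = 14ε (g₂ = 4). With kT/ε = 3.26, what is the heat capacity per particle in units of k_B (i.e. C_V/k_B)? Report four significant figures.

0.2864

Eᵢ/kT = 0.460123, 1.38037, 4.29448.
Z = Σ gᵢe^(−Eᵢ/kT) = 6·e^(−0.460123) + 4·e^(−1.38037) + 4·e^(−4.29448) = 3.78724 + 1.00594 + 0.0545747 = 4.84775.
⟨E⟩ = 2.26324 ε, ⟨E²⟩ = 8.16631 ε².
C_V/k_B = (⟨E²⟩ − ⟨E⟩²)/(kT)² = (8.16631 − 5.12226)/10.6276 = 0.2864.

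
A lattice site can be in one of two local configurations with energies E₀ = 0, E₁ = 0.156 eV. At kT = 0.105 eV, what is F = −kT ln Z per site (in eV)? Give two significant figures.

Eᵢ/kT = 0, 1.486.
Z = Σ e^(−Eᵢ/kT) = e^(−0) + e^(−1.486) = 1.000 + 0.2263 = 1.226.
F = −kT ln Z = −0.105 × ln(1.226) = −0.105 × 0.2038 = -0.021 eV.

-0.021 eV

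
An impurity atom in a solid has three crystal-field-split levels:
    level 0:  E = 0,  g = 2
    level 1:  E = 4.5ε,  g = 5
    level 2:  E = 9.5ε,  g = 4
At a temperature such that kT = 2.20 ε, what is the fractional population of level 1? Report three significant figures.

0.239

Eᵢ/kT = 0, 2.0455, 4.3182.
Z = Σ gᵢe^(−Eᵢ/kT) = 2·e^(−0) + 5·e^(−2.0455) + 4·e^(−4.3182) = 2.0000 + 0.64658 + 0.053295 = 2.6999.
P₁ = g₁ e^(−E₁/kT) / Z = 0.64658/2.6999 = 0.239.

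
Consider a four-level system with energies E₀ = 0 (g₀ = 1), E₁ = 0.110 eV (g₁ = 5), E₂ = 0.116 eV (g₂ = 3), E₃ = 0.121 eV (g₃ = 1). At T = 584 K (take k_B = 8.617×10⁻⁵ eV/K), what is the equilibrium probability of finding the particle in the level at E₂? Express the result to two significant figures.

0.15

k_BT = 8.617×10⁻⁵ × 584 K = 0.05032 eV.
Eᵢ/kT = 0, 2.186, 2.305, 2.405.
Z = Σ gᵢe^(−Eᵢ/kT) = 1·e^(−0) + 5·e^(−2.186) + 3·e^(−2.305) + 1·e^(−2.405) = 1.000 + 0.5618 + 0.2993 + 0.09027 = 1.951.
P₂ = g₂ e^(−E₂/kT) / Z = 0.2993/1.951 = 0.15.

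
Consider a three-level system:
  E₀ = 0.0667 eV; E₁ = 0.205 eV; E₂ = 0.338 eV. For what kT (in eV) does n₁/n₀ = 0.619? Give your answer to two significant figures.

n₁/n₀ = exp[−(E₁−E₀)/kT] = 0.619.
⇒ (E₁−E₀)/kT = ln(1/0.619) = ln(1.616) = 0.4800.
kT = 0.1383 eV / 0.4800 = 0.29 eV.

0.29 eV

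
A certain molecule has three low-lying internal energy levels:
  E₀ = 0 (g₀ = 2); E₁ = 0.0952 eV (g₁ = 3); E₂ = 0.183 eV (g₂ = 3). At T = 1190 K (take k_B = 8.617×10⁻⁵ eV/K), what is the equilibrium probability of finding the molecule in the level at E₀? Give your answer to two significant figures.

k_BT = 8.617×10⁻⁵ × 1190 K = 0.1025 eV.
Eᵢ/kT = 0, 0.9288, 1.785.
Z = Σ gᵢe^(−Eᵢ/kT) = 2·e^(−0) + 3·e^(−0.9288) + 3·e^(−1.785) = 2.000 + 1.185 + 0.5034 = 3.688.
P₀ = g₀ e^(−E₀/kT) / Z = 2.000/3.688 = 0.54.

0.54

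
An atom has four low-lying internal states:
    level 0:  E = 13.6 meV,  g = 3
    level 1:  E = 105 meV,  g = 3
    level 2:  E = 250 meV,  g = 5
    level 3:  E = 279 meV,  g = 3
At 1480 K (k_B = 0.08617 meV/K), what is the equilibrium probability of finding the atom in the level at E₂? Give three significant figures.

k_BT = 0.08617 × 1480 K = 127.53 meV.
Eᵢ/kT = 0.10664, 0.82334, 1.9603, 2.1877.
Z = Σ gᵢe^(−Eᵢ/kT) = 3·e^(−0.10664) + 3·e^(−0.82334) + 5·e^(−1.9603) + 3·e^(−2.1877) = 2.6965 + 1.3169 + 0.70408 + 0.33652 = 5.0540.
P₂ = g₂ e^(−E₂/kT) / Z = 0.70408/5.0540 = 0.139.

0.139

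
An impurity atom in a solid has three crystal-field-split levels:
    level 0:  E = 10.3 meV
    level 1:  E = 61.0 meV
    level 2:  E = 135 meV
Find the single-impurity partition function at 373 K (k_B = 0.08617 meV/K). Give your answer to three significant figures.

k_BT = 0.08617 × 373 K = 32.141 meV.
Eᵢ/kT = 0.32046, 1.8979, 4.2002.
Z = Σ e^(−Eᵢ/kT) = e^(−0.32046) + e^(−1.8979) + e^(−4.2002) = 0.72582 + 0.14988 + 0.014993 = 0.89069.

Z = 0.891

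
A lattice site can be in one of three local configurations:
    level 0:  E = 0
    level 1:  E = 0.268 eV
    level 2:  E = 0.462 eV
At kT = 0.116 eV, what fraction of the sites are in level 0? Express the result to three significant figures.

Eᵢ/kT = 0, 2.3103, 3.9828.
Z = Σ e^(−Eᵢ/kT) = e^(−0) + e^(−2.3103) + e^(−3.9828) = 1.0000 + 0.099231 + 0.018633 = 1.1179.
P₀ = e^(−E₀/kT) / Z = 1.0000/1.1179 = 0.895.

0.895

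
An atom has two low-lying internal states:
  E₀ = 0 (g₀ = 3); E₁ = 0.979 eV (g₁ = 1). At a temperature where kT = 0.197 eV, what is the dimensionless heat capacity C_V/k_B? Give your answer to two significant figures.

Eᵢ/kT = 0, 4.970.
Z = Σ gᵢe^(−Eᵢ/kT) = 3·e^(−0) + 1·e^(−4.970) = 3.000 + 0.006943 = 3.007.
⟨E⟩ = 0.002260 eV, ⟨E²⟩ = 0.002213 eV².
C_V/k_B = (⟨E²⟩ − ⟨E⟩²)/(kT)² = (0.002213 − 0.000005108)/0.03881 = 0.057.

0.057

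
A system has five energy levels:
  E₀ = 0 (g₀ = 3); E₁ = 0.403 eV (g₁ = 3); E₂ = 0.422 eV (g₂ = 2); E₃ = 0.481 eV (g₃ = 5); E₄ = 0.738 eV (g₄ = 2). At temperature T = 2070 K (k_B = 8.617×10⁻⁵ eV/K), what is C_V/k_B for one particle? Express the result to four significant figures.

k_BT = 8.617×10⁻⁵ × 2070 K = 0.178372 eV.
Eᵢ/kT = 0, 2.25932, 2.36584, 2.69661, 4.13742.
Z = Σ gᵢe^(−Eᵢ/kT) = 3·e^(−0) + 3·e^(−2.25932) + 2·e^(−2.36584) + 5·e^(−2.69661) + 2·e^(−4.13742) = 3.00000 + 0.313264 + 0.187741 + 0.337169 + 0.0319280 = 3.87010.
⟨E⟩ = 0.101086 eV, ⟨E²⟩ = 0.0464349 eV².
C_V/k_B = (⟨E²⟩ − ⟨E⟩²)/(kT)² = (0.0464349 − 0.0102184)/0.0318166 = 1.138.

1.138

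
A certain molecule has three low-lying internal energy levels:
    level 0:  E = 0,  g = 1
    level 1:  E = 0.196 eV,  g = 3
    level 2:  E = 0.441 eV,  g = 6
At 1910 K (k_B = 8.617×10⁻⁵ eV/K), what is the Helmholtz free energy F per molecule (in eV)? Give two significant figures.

k_BT = 8.617×10⁻⁵ × 1910 K = 0.1646 eV.
Eᵢ/kT = 0, 1.191, 2.679.
Z = Σ gᵢe^(−Eᵢ/kT) = 1·e^(−0) + 3·e^(−1.191) + 6·e^(−2.679) = 1.000 + 0.9118 + 0.4118 = 2.324.
F = −kT ln Z = −0.1646 × ln(2.324) = −0.1646 × 0.8433 = -0.14 eV.

-0.14 eV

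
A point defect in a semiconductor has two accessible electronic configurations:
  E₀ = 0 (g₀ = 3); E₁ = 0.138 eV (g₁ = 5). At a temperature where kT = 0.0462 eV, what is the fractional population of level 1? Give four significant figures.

0.07754

Eᵢ/kT = 0, 2.98701.
Z = Σ gᵢe^(−Eᵢ/kT) = 3·e^(−0) + 5·e^(−2.98701) = 3.00000 + 0.252190 = 3.25219.
P₁ = g₁ e^(−E₁/kT) / Z = 0.252190/3.25219 = 0.07754.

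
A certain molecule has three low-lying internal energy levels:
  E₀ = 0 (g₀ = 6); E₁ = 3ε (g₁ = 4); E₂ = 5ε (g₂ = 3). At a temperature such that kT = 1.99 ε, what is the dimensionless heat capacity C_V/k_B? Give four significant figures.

Eᵢ/kT = 0, 1.50754, 2.51256.
Z = Σ gᵢe^(−Eᵢ/kT) = 6·e^(−0) + 4·e^(−1.50754) + 3·e^(−2.51256) = 6.00000 + 0.885816 + 0.243181 = 7.12900.
⟨E⟩ = 0.543323 ε, ⟨E²⟩ = 1.97109 ε².
C_V/k_B = (⟨E²⟩ − ⟨E⟩²)/(kT)² = (1.97109 − 0.295200)/3.96010 = 0.4232.

0.4232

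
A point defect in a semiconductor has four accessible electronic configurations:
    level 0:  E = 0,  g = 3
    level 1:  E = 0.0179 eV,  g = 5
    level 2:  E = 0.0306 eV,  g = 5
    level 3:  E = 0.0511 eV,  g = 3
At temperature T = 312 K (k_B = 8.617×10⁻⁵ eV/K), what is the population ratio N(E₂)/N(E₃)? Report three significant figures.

3.57

k_BT = 8.617×10⁻⁵ × 312 K = 0.026885 eV.
n₂/n₃ = (g₂/g₃) exp[−(E₂−E₃)/kT] = (5/3) × exp(−(-0.0205 eV)/(0.026885 eV)) = (5/3) × exp(0.76251) = 3.57.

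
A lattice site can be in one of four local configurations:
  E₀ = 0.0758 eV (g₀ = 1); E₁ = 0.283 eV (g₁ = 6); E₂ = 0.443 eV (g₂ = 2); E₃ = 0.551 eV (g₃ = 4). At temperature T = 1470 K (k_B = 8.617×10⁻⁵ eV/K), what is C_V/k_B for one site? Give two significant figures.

k_BT = 8.617×10⁻⁵ × 1470 K = 0.1267 eV.
Eᵢ/kT = 0.5983, 2.234, 3.496, 4.349.
Z = Σ gᵢe^(−Eᵢ/kT) = 1·e^(−0.5983) + 6·e^(−2.234) + 2·e^(−3.496) + 4·e^(−4.349) = 0.5497 + 0.6426 + 0.06064 + 0.05168 = 1.305.
⟨E⟩ = 0.2137 eV, ⟨E²⟩ = 0.06300 eV².
C_V/k_B = (⟨E²⟩ − ⟨E⟩²)/(kT)² = (0.06300 − 0.04567)/0.01605 = 1.1.

1.1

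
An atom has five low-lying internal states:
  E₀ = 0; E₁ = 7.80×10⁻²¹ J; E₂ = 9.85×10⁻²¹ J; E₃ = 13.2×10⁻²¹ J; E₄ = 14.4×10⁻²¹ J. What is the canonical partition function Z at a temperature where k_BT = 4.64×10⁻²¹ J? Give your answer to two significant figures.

Z = 1.4

Eᵢ/kT = 0, 1.681, 2.123, 2.845, 3.103.
Z = Σ e^(−Eᵢ/kT) = e^(−0) + e^(−1.681) + e^(−2.123) + e^(−2.845) + e^(−3.103) = 1.000 + 0.1862 + 0.1197 + 0.05813 + 0.04491 = 1.409.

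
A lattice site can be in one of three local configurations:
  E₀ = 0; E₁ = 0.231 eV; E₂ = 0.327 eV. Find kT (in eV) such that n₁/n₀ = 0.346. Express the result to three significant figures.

n₁/n₀ = exp[−(E₁−E₀)/kT] = 0.346.
⇒ (E₁−E₀)/kT = ln(1/0.346) = ln(2.8902) = 1.0613.
kT = 0.231 eV / 1.0613 = 0.218 eV.

0.218 eV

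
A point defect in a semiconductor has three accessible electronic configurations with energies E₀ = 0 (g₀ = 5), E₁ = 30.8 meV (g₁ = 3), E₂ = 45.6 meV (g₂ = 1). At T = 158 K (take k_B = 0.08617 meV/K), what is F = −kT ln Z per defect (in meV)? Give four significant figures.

k_BT = 0.08617 × 158 K = 13.6149 meV.
Eᵢ/kT = 0, 2.26223, 3.34927.
Z = Σ gᵢe^(−Eᵢ/kT) = 5·e^(−0) + 3·e^(−2.26223) + 1·e^(−3.34927) = 5.00000 + 0.312354 + 0.0351100 = 5.34746.
F = −kT ln Z = −13.6149 × ln(5.34746) = −13.6149 × 1.67662 = -22.83 meV.

-22.83 meV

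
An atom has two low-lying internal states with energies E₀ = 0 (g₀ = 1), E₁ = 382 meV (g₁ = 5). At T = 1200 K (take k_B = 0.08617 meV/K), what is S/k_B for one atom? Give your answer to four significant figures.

k_BT = 0.08617 × 1200 K = 103.404 meV.
Eᵢ/kT = 0, 3.69425.
Z = Σ gᵢe^(−Eᵢ/kT) = 1·e^(−0) + 5·e^(−3.69425) = 1.00000 + 0.124330 = 1.12433.
⟨E⟩ = Σ EᵢPᵢ = 42.2421 meV.
S/k_B = ln Z + ⟨E⟩/kT = ln(1.12433) + 42.2421/103.404 = 0.117187 + 0.408515 = 0.5257.

0.5257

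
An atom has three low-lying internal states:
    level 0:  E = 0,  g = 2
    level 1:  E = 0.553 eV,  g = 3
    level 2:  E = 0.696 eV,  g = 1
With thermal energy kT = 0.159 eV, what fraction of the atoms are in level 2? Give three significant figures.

Eᵢ/kT = 0, 3.4780, 4.3774.
Z = Σ gᵢe^(−Eᵢ/kT) = 2·e^(−0) + 3·e^(−3.4780) + 1·e^(−4.3774) = 2.0000 + 0.092607 + 0.012558 = 2.1052.
P₂ = g₂ e^(−E₂/kT) / Z = 0.012558/2.1052 = 0.00597.

0.00597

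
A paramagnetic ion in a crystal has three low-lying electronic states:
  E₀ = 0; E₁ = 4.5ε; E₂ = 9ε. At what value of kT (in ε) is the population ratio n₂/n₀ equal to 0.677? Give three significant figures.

n₂/n₀ = exp[−(E₂−E₀)/kT] = 0.677.
⇒ (E₂−E₀)/kT = ln(1/0.677) = ln(1.4771) = 0.39008.
kT = 9ε / 0.39008 = 23.1 ε.

23.1 ε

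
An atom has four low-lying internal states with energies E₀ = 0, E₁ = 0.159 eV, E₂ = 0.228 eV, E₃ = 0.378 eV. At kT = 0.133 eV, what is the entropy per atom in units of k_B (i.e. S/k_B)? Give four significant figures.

0.9750

Eᵢ/kT = 0, 1.19549, 1.71429, 2.84211.
Z = Σ e^(−Eᵢ/kT) = e^(−0) + e^(−1.19549) + e^(−1.71429) + e^(−2.84211) = 1.00000 + 0.302556 + 0.180092 + 0.0583025 = 1.54095.
⟨E⟩ = Σ EᵢPᵢ = 0.0721670 eV.
S/k_B = ln Z + ⟨E⟩/kT = ln(1.54095) + 0.0721670/0.133 = 0.432399 + 0.542609 = 0.9750.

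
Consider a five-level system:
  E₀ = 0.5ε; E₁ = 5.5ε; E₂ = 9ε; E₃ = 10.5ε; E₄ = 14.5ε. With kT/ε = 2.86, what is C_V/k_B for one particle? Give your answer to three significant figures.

0.990

Eᵢ/kT = 0.17483, 1.9231, 3.1469, 3.6713, 5.0699.
Z = Σ e^(−Eᵢ/kT) = e^(−0.17483) + e^(−1.9231) + e^(−3.1469) + e^(−3.6713) + e^(−5.0699) = 0.83960 + 0.14615 + 0.042985 + 0.025443 + 0.0062830 = 1.0605.
⟨E⟩ = 1.8564 ε, ⟨E²⟩ = 11.541 ε².
C_V/k_B = (⟨E²⟩ − ⟨E⟩²)/(kT)² = (11.541 − 3.4462)/8.1796 = 0.990.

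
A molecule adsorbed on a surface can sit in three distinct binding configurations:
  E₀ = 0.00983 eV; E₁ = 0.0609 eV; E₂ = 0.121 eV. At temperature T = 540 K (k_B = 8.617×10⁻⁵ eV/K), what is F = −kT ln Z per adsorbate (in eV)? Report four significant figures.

k_BT = 8.617×10⁻⁵ × 540 K = 0.0465318 eV.
Eᵢ/kT = 0.211253, 1.30878, 2.60037.
Z = Σ e^(−Eᵢ/kT) = e^(−0.211253) + e^(−1.30878) + e^(−2.60037) = 0.809569 + 0.270149 + 0.0742461 = 1.15396.
F = −kT ln Z = −0.0465318 × ln(1.15396) = −0.0465318 × 0.143200 = -0.006663 eV.

-0.006663 eV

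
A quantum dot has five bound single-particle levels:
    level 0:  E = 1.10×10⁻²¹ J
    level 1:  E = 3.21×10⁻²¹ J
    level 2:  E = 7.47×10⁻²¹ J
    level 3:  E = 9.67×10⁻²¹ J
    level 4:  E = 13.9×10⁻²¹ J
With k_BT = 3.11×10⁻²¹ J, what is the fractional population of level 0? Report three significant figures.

0.583

Eᵢ/kT = 0.35370, 1.0322, 2.4019, 3.1093, 4.4695.
Z = Σ e^(−Eᵢ/kT) = e^(−0.35370) + e^(−1.0322) + e^(−2.4019) + e^(−3.1093) + e^(−4.4695) = 0.70209 + 0.35622 + 0.090546 + 0.044632 + 0.011453 = 1.2049.
P₀ = e^(−E₀/kT) / Z = 0.70209/1.2049 = 0.583.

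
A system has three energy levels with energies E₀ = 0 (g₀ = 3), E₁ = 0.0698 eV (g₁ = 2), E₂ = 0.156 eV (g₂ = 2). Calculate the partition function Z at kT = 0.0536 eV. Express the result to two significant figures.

Eᵢ/kT = 0, 1.302, 2.910.
Z = Σ gᵢe^(−Eᵢ/kT) = 3·e^(−0) + 2·e^(−1.302) + 2·e^(−2.910) = 3.000 + 0.5440 + 0.1090 = 3.653.

Z = 3.7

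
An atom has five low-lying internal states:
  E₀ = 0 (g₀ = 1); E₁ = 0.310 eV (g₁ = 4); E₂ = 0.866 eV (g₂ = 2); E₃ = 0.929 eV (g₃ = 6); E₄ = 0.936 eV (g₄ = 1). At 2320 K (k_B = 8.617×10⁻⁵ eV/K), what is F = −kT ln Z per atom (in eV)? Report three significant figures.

-0.133 eV

k_BT = 8.617×10⁻⁵ × 2320 K = 0.19991 eV.
Eᵢ/kT = 0, 1.5507, 4.3319, 4.6471, 4.6821.
Z = Σ gᵢe^(−Eᵢ/kT) = 1·e^(−0) + 4·e^(−1.5507) + 2·e^(−4.3319) + 6·e^(−4.6471) + 1·e^(−4.6821) = 1.0000 + 0.84840 + 0.026285 + 0.057536 + 0.0092595 = 1.9415.
F = −kT ln Z = −0.19991 × ln(1.9415) = −0.19991 × 0.66346 = -0.133 eV.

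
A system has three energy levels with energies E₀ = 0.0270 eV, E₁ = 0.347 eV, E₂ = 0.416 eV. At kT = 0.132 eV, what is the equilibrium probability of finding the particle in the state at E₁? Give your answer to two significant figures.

0.078

Eᵢ/kT = 0.2045, 2.629, 3.152.
Z = Σ e^(−Eᵢ/kT) = e^(−0.2045) + e^(−2.629) + e^(−3.152) = 0.8151 + 0.07215 + 0.04277 = 0.9300.
P₁ = e^(−E₁/kT) / Z = 0.07215/0.9300 = 0.078.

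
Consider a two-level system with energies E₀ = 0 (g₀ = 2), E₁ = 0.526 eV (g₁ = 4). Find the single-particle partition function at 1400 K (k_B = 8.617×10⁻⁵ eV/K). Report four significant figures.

k_BT = 8.617×10⁻⁵ × 1400 K = 0.120638 eV.
Eᵢ/kT = 0, 4.36015.
Z = Σ gᵢe^(−Eᵢ/kT) = 2·e^(−0) + 4·e^(−4.36015) = 2.00000 + 0.0511059 = 2.05111.

Z = 2.051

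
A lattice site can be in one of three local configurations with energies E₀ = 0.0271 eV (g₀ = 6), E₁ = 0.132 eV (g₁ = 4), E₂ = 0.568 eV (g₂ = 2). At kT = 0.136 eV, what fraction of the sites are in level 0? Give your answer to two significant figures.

Eᵢ/kT = 0.1993, 0.9706, 4.176.
Z = Σ gᵢe^(−Eᵢ/kT) = 6·e^(−0.1993) + 4·e^(−0.9706) + 2·e^(−4.176) = 4.916 + 1.515 + 0.03072 = 6.462.
P₀ = g₀ e^(−E₀/kT) / Z = 4.916/6.462 = 0.76.

0.76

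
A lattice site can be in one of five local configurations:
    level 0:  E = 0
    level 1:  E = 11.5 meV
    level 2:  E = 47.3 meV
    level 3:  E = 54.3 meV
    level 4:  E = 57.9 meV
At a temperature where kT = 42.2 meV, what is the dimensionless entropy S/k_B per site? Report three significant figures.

1.45

Eᵢ/kT = 0, 0.27251, 1.1209, 1.2867, 1.3720.
Z = Σ e^(−Eᵢ/kT) = e^(−0) + e^(−0.27251) + e^(−1.1209) + e^(−1.2867) + e^(−1.3720) = 1.0000 + 0.76147 + 0.32599 + 0.27618 + 0.25360 = 2.6172.
⟨E⟩ = Σ EᵢPᵢ = 20.578 meV.
S/k_B = ln Z + ⟨E⟩/kT = ln(2.6172) + 20.578/42.2 = 0.96211 + 0.48763 = 1.45.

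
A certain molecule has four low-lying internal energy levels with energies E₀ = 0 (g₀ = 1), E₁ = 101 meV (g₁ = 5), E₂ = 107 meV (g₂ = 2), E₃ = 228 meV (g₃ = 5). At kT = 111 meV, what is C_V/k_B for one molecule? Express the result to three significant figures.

0.377

Eᵢ/kT = 0, 0.90991, 0.96396, 2.0541.
Z = Σ gᵢe^(−Eᵢ/kT) = 1·e^(−0) + 5·e^(−0.90991) + 2·e^(−0.96396) + 5·e^(−2.0541) = 1.0000 + 2.0128 + 0.76276 + 0.64104 = 4.4166.
⟨E⟩ = 97.601 meV, ⟨E²⟩ = 14171 meV².
C_V/k_B = (⟨E²⟩ − ⟨E⟩²)/(kT)² = (14171 − 9526.0)/12321 = 0.377.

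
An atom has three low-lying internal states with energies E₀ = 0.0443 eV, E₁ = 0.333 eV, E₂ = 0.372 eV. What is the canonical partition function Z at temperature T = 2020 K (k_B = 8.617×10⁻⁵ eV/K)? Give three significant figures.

k_BT = 8.617×10⁻⁵ × 2020 K = 0.17406 eV.
Eᵢ/kT = 0.25451, 1.9131, 2.1372.
Z = Σ e^(−Eᵢ/kT) = e^(−0.25451) + e^(−1.9131) + e^(−2.1372) = 0.77530 + 0.14762 + 0.11798 = 1.0409.

Z = 1.04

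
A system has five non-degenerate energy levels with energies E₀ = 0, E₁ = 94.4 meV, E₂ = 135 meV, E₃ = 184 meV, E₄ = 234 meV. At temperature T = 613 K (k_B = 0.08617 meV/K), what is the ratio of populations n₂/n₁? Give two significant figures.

0.46

k_BT = 0.08617 × 613 K = 52.82 meV.
n₂/n₁ = exp[−(E₂−E₁)/kT] = exp(−(40.6 meV)/(52.82 meV)) = exp(-0.7686) = 0.46.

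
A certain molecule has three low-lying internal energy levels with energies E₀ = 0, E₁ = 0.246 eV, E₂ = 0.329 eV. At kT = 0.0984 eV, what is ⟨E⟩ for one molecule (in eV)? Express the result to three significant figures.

0.0285 eV

Eᵢ/kT = 0, 2.5000, 3.3435.
Z = Σ e^(−Eᵢ/kT) = e^(−0) + e^(−2.5000) + e^(−3.3435) = 1.0000 + 0.082085 + 0.035313 = 1.1174.
⟨E⟩ = Σ Eᵢ e^(−Eᵢ/kT) / Z = (0·1.0000 + 0.246·0.082085 + 0.329·0.035313) / 1.1174 = 0.0285 eV.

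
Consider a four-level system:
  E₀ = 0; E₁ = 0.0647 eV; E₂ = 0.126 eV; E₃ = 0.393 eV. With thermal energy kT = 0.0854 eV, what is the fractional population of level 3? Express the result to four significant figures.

0.005876

Eᵢ/kT = 0, 0.757611, 1.47541, 4.60187.
Z = Σ e^(−Eᵢ/kT) = e^(−0) + e^(−0.757611) + e^(−1.47541) + e^(−4.60187) = 1.00000 + 0.468785 + 0.228685 + 0.0100331 = 1.70750.
P₃ = e^(−E₃/kT) / Z = 0.0100331/1.70750 = 0.005876.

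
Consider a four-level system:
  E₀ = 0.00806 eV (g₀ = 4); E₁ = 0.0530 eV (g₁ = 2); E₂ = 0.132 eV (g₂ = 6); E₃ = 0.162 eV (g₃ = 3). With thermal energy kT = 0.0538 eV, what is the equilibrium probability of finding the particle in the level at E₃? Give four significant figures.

Eᵢ/kT = 0.149814, 0.985130, 2.45353, 3.01115.
Z = Σ gᵢe^(−Eᵢ/kT) = 4·e^(−0.149814) + 2·e^(−0.985130) + 6·e^(−2.45353) + 3·e^(−3.01115) = 3.44347 + 0.746781 + 0.515937 + 0.147705 = 4.85389.
P₃ = g₃ e^(−E₃/kT) / Z = 0.147705/4.85389 = 0.03043.

0.03043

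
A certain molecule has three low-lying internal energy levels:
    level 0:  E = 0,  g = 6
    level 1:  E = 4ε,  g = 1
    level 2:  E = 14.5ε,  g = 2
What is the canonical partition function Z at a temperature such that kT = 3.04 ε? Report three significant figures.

Eᵢ/kT = 0, 1.3158, 4.7697.
Z = Σ gᵢe^(−Eᵢ/kT) = 6·e^(−0) + 1·e^(−1.3158) + 2·e^(−4.7697) = 6.0000 + 0.26826 + 0.016966 = 6.2852.

Z = 6.29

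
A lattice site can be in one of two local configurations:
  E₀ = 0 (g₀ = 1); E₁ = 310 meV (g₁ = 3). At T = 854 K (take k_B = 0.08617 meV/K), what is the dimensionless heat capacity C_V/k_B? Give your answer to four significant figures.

k_BT = 0.08617 × 854 K = 73.5892 meV.
Eᵢ/kT = 0, 4.21257.
Z = Σ gᵢe^(−Eᵢ/kT) = 1·e^(−0) + 3·e^(−4.21257) = 1.00000 + 0.0444248 = 1.04442.
⟨E⟩ = 13.1860 meV, ⟨E²⟩ = 4087.65 meV².
C_V/k_B = (⟨E²⟩ − ⟨E⟩²)/(kT)² = (4087.65 − 173.871)/5415.37 = 0.7227.

0.7227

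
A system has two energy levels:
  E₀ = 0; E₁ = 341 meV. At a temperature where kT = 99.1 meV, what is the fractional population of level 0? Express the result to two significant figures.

Eᵢ/kT = 0, 3.441.
Z = Σ e^(−Eᵢ/kT) = e^(−0) + e^(−3.441) = 1.000 + 0.03203 = 1.032.
P₀ = e^(−E₀/kT) / Z = 1.000/1.032 = 0.97.

0.97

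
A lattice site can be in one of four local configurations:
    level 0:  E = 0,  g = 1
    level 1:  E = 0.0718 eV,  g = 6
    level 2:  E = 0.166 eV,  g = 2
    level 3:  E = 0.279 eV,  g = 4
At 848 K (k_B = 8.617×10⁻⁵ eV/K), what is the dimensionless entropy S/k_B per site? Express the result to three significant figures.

2.11

k_BT = 8.617×10⁻⁵ × 848 K = 0.073072 eV.
Eᵢ/kT = 0, 0.98259, 2.2717, 3.8182.
Z = Σ gᵢe^(−Eᵢ/kT) = 1·e^(−0) + 6·e^(−0.98259) + 2·e^(−2.2717) + 4·e^(−3.8182) = 1.0000 + 2.2460 + 0.20627 + 0.087869 = 3.5401.
⟨E⟩ = Σ EᵢPᵢ = 0.062151 eV.
S/k_B = ln Z + ⟨E⟩/kT = ln(3.5401) + 0.062151/0.073072 = 1.2642 + 0.85054 = 2.11.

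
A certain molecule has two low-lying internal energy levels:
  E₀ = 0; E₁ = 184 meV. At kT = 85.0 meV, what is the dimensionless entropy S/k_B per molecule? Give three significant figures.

Eᵢ/kT = 0, 2.1647.
Z = Σ e^(−Eᵢ/kT) = e^(−0) + e^(−2.1647) = 1.0000 + 0.11478 = 1.1148.
⟨E⟩ = Σ EᵢPᵢ = 18.945 meV.
S/k_B = ln Z + ⟨E⟩/kT = ln(1.1148) + 18.945/85.0 = 0.10868 + 0.22288 = 0.332.

0.332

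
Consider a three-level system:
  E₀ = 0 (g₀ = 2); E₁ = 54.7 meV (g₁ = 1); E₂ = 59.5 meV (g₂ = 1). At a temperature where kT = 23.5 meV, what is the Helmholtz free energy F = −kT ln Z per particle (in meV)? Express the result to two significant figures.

Eᵢ/kT = 0, 2.328, 2.532.
Z = Σ gᵢe^(−Eᵢ/kT) = 2·e^(−0) + 1·e^(−2.328) + 1·e^(−2.532) = 2.000 + 0.09749 + 0.07950 = 2.177.
F = −kT ln Z = −23.5 × ln(2.177) = −23.5 × 0.7779 = -18 meV.

-18 meV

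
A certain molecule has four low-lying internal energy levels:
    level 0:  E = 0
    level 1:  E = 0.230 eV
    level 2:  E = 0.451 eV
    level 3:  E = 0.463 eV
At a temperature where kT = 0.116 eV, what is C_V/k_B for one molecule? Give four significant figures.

Eᵢ/kT = 0, 1.98276, 3.88793, 3.99138.
Z = Σ e^(−Eᵢ/kT) = e^(−0) + e^(−1.98276) + e^(−3.88793) + e^(−3.99138) = 1.00000 + 0.137689 + 0.0204877 + 0.0184742 = 1.17665.
⟨E⟩ = 0.0420363 eV, ⟨E²⟩ = 0.0130976 eV².
C_V/k_B = (⟨E²⟩ − ⟨E⟩²)/(kT)² = (0.0130976 − 0.00176705)/0.0134560 = 0.8420.

0.8420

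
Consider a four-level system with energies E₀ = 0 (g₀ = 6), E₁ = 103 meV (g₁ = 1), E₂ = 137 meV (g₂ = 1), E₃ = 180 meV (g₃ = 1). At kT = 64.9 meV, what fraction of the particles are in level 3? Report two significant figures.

Eᵢ/kT = 0, 1.587, 2.111, 2.773.
Z = Σ gᵢe^(−Eᵢ/kT) = 6·e^(−0) + 1·e^(−1.587) + 1·e^(−2.111) + 1·e^(−2.773) = 6.000 + 0.2045 + 0.1211 + 0.06247 = 6.388.
P₃ = g₃ e^(−E₃/kT) / Z = 0.06247/6.388 = 0.0098.

0.0098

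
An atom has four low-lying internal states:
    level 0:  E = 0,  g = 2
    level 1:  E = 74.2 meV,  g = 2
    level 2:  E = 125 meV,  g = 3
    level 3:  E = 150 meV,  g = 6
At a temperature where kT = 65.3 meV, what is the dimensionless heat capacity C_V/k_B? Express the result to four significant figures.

Eᵢ/kT = 0, 1.13629, 1.91424, 2.29709.
Z = Σ gᵢe^(−Eᵢ/kT) = 2·e^(−0) + 2·e^(−1.13629) + 3·e^(−1.91424) + 6·e^(−2.29709) = 2.00000 + 0.642016 + 0.442362 + 0.603306 = 3.68768.
⟨E⟩ = 52.4527 meV, ⟨E²⟩ = 6513.85 meV².
C_V/k_B = (⟨E²⟩ − ⟨E⟩²)/(kT)² = (6513.85 − 2751.29)/4264.09 = 0.8824.

0.8824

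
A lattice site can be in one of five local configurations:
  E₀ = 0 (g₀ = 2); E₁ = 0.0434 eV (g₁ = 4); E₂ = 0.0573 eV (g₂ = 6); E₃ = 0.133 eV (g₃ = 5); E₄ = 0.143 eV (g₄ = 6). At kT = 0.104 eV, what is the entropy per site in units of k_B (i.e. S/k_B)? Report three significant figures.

Eᵢ/kT = 0, 0.41731, 0.55096, 1.2788, 1.3750.
Z = Σ gᵢe^(−Eᵢ/kT) = 2·e^(−0) + 4·e^(−0.41731) + 6·e^(−0.55096) + 5·e^(−1.2788) + 6·e^(−1.3750) = 2.0000 + 2.6353 + 3.4584 + 1.3919 + 1.5170 = 11.003.
⟨E⟩ = Σ EᵢPᵢ = 0.064945 eV.
S/k_B = ln Z + ⟨E⟩/kT = ln(11.003) + 0.064945/0.104 = 2.3982 + 0.62447 = 3.02.

3.02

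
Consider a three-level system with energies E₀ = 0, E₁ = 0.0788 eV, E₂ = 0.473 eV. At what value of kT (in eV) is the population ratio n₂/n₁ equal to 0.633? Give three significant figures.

n₂/n₁ = exp[−(E₂−E₁)/kT] = 0.633.
⇒ (E₂−E₁)/kT = ln(1/0.633) = ln(1.5798) = 0.45730.
kT = 0.3942 eV / 0.45730 = 0.862 eV.

0.862 eV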